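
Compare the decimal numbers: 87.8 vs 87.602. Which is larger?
87.8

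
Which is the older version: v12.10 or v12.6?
v12.6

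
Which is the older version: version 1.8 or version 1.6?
version 1.6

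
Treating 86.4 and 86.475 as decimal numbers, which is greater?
86.475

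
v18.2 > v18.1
True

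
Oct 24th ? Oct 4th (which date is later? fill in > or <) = >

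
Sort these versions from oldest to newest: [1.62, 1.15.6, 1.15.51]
[1.15.6, 1.15.51, 1.62]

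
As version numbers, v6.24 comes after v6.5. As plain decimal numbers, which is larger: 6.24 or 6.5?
6.5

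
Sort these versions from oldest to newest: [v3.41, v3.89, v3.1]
[v3.1, v3.41, v3.89]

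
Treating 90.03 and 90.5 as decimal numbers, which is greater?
90.5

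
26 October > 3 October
True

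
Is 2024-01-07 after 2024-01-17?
No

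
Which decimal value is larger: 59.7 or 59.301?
59.7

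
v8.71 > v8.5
True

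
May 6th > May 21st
False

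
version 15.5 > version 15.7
False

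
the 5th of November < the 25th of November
True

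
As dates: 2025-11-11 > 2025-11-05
True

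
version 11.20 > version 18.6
False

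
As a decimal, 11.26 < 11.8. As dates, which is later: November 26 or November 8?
November 26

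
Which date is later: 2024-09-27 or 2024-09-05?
2024-09-27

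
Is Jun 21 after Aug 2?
No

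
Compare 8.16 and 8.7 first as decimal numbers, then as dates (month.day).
As decimals: 8.16 < 8.7. As dates: 8/16 is later than 8/7 (day 16 > day 7).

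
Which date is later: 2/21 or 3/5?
3/5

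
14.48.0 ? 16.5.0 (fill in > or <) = <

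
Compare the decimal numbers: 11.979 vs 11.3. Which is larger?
11.979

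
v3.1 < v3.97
True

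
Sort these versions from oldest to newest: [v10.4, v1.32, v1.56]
[v1.32, v1.56, v10.4]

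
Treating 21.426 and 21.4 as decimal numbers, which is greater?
21.426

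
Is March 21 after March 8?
Yes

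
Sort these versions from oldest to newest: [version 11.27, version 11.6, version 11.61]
[version 11.6, version 11.27, version 11.61]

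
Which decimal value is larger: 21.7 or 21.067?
21.7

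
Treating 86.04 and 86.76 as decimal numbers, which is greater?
86.76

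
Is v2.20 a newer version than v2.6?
Yes. Version numbers are compared segment by segment as integers, not as decimals: minor version 20 > 6, so v2.20 > v2.6 (even though the decimal 2.20 < 2.6).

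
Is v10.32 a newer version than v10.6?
Yes. Version numbers are compared segment by segment as integers, not as decimals: minor version 32 > 6, so v10.32 > v10.6 (even though the decimal 10.32 < 10.6).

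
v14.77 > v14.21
True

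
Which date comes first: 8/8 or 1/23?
1/23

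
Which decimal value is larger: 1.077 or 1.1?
1.1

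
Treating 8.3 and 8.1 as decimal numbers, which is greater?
8.3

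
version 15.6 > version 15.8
False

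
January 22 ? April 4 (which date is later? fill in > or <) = <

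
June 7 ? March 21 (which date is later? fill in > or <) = >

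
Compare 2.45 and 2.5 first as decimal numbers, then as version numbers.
As decimals: 2.45 < 2.5. As versions: v2.45 > v2.5 (minor version 45 > 5).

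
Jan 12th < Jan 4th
False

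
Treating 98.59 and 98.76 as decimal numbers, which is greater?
98.76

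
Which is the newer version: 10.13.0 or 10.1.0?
10.13.0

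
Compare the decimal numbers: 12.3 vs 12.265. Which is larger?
12.3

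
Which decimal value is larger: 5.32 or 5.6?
5.6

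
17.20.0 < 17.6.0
False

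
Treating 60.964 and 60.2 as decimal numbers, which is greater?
60.964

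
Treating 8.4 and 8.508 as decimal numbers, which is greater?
8.508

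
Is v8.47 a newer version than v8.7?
Yes. Version numbers are compared segment by segment as integers, not as decimals: minor version 47 > 7, so v8.47 > v8.7 (even though the decimal 8.47 < 8.7).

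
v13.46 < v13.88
True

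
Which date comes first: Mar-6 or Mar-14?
Mar-6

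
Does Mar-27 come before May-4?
Yes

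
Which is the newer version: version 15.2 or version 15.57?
version 15.57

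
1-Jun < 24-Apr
False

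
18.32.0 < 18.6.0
False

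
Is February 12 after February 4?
Yes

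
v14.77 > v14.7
True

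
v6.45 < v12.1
True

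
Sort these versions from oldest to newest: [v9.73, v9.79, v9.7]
[v9.7, v9.73, v9.79]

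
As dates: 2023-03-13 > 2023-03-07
True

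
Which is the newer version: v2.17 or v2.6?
v2.17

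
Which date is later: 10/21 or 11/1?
11/1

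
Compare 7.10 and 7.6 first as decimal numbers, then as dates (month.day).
As decimals: 7.10 < 7.6. As dates: 7/10 is later than 7/6 (day 10 > day 6).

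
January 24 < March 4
True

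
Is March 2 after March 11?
No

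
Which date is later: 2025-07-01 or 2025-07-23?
2025-07-23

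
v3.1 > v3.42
False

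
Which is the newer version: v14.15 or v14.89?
v14.89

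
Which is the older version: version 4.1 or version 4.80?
version 4.1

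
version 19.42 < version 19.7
False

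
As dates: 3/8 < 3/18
True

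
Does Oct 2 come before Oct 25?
Yes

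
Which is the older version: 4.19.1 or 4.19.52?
4.19.1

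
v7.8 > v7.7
True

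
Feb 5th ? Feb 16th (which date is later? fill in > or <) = <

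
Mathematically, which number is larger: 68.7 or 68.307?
68.7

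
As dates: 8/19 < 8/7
False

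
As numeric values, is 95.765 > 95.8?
False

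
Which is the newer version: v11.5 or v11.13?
v11.13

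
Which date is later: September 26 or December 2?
December 2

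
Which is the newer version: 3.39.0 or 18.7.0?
18.7.0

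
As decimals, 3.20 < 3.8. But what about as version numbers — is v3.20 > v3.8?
True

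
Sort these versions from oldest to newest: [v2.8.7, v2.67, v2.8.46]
[v2.8.7, v2.8.46, v2.67]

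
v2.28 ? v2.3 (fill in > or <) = >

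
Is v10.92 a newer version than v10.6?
Yes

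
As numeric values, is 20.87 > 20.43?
True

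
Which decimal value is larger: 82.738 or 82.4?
82.738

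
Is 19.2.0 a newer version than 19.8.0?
No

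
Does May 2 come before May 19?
Yes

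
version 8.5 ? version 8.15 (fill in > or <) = <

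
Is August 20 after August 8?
Yes. Day 20 comes after day 8 in August — this is a date comparison, not a decimal one (the decimal 8.20 would be smaller than 8.8).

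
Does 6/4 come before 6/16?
Yes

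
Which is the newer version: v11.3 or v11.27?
v11.27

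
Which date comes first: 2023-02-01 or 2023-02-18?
2023-02-01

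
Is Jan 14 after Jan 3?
Yes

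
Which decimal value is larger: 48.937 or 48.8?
48.937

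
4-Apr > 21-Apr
False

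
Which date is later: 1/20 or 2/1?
2/1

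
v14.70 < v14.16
False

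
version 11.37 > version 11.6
True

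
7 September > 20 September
False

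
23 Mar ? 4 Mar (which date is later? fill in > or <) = >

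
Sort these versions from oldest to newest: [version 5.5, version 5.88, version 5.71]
[version 5.5, version 5.71, version 5.88]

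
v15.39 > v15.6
True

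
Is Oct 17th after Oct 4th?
Yes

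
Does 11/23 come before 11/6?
No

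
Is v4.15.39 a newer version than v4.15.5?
Yes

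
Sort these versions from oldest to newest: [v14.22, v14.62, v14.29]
[v14.22, v14.29, v14.62]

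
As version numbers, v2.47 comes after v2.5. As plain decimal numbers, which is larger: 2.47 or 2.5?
2.5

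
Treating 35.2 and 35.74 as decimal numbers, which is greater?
35.74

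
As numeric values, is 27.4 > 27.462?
False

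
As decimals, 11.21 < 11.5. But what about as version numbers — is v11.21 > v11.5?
True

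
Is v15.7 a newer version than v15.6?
Yes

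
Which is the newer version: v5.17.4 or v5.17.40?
v5.17.40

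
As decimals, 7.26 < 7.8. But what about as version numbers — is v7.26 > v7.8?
True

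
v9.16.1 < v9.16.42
True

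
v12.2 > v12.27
False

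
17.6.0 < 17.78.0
True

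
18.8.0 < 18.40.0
True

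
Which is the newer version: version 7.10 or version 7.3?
version 7.10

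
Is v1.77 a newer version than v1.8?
Yes. Version numbers are compared segment by segment as integers, not as decimals: minor version 77 > 8, so v1.77 > v1.8 (even though the decimal 1.77 < 1.8).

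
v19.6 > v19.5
True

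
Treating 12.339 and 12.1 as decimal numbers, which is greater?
12.339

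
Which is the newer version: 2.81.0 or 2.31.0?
2.81.0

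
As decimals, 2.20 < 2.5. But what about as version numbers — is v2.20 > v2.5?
True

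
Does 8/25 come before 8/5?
No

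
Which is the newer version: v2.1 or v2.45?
v2.45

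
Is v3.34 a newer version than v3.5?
Yes. Version numbers are compared segment by segment as integers, not as decimals: minor version 34 > 5, so v3.34 > v3.5 (even though the decimal 3.34 < 3.5).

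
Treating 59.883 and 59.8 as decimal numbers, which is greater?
59.883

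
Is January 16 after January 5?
Yes. Day 16 comes after day 5 in January — this is a date comparison, not a decimal one (the decimal 1.16 would be smaller than 1.5).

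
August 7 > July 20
True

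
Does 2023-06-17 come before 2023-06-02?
No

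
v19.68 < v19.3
False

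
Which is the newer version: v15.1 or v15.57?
v15.57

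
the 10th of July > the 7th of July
True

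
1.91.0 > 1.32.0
True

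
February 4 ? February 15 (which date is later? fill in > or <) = <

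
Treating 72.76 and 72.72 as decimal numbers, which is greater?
72.76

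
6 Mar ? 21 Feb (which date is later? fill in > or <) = >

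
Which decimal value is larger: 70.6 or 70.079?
70.6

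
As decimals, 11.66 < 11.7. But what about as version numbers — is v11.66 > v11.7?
True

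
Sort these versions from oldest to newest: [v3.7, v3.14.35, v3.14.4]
[v3.7, v3.14.4, v3.14.35]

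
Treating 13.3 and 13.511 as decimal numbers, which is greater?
13.511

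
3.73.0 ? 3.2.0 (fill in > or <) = >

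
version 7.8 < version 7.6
False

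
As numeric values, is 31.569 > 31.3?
True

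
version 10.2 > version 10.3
False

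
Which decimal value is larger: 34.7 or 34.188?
34.7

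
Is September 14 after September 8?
Yes. Day 14 comes after day 8 in September — this is a date comparison, not a decimal one (the decimal 9.14 would be smaller than 9.8).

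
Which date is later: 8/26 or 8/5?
8/26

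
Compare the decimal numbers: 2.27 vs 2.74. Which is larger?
2.74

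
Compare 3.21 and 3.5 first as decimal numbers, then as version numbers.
As decimals: 3.21 < 3.5. As versions: v3.21 > v3.5 (minor version 21 > 5).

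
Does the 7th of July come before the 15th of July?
Yes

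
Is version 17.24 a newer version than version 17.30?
No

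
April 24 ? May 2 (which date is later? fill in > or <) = <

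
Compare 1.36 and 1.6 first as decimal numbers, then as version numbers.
As decimals: 1.36 < 1.6. As versions: v1.36 > v1.6 (minor version 36 > 6).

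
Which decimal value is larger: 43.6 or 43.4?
43.6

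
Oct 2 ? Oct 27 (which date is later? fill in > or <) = <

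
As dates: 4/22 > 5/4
False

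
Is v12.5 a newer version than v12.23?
No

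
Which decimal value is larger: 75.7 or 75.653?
75.7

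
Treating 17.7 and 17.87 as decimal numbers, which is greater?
17.87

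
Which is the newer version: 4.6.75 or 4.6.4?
4.6.75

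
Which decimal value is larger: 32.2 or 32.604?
32.604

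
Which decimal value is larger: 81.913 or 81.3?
81.913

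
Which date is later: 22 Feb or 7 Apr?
7 Apr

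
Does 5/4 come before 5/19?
Yes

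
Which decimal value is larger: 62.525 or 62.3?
62.525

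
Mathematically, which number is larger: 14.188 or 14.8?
14.8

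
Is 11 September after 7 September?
Yes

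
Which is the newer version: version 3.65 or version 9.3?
version 9.3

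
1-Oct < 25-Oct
True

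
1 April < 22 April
True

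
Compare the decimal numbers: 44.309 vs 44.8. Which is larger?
44.8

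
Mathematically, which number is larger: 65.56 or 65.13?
65.56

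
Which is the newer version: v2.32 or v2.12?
v2.32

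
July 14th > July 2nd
True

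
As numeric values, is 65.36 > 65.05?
True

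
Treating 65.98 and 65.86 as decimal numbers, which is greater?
65.98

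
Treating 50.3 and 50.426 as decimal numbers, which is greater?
50.426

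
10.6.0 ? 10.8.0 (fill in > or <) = <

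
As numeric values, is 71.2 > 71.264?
False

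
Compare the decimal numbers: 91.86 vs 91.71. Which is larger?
91.86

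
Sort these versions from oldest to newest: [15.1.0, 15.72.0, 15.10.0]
[15.1.0, 15.10.0, 15.72.0]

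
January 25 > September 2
False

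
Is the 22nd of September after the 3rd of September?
Yes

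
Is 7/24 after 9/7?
No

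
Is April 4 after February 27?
Yes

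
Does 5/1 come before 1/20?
No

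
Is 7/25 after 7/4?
Yes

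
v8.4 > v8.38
False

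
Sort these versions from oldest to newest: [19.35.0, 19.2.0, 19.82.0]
[19.2.0, 19.35.0, 19.82.0]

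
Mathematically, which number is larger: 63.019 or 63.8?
63.8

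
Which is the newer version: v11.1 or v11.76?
v11.76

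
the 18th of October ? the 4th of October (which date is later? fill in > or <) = >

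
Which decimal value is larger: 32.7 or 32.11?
32.7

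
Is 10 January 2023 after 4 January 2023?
Yes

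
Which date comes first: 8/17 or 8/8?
8/8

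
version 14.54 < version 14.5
False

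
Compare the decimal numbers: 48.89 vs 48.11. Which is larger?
48.89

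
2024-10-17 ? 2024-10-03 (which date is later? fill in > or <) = >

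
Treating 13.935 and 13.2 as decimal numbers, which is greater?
13.935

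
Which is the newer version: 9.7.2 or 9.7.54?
9.7.54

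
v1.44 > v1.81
False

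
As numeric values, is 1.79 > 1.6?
True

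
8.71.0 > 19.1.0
False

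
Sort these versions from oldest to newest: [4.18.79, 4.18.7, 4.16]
[4.16, 4.18.7, 4.18.79]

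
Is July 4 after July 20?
No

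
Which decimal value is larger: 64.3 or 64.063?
64.3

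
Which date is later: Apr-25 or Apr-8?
Apr-25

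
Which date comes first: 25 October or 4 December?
25 October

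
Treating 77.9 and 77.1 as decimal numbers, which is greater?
77.9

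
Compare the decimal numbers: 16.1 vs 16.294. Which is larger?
16.294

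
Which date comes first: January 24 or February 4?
January 24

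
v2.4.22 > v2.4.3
True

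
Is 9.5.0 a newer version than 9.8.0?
No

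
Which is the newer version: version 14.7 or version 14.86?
version 14.86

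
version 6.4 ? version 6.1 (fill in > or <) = >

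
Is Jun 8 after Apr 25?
Yes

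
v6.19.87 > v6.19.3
True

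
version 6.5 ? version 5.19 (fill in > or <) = >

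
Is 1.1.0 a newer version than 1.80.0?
No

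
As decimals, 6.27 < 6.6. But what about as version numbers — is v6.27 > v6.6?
True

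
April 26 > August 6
False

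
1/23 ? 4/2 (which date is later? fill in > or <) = <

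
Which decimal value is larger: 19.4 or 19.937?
19.937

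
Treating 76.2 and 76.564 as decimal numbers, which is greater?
76.564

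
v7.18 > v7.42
False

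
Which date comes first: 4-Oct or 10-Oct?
4-Oct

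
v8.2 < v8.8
True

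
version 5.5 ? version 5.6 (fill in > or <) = <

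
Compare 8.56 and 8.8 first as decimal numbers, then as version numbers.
As decimals: 8.56 < 8.8. As versions: v8.56 > v8.8 (minor version 56 > 8).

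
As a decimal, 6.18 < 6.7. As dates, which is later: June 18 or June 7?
June 18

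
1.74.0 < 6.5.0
True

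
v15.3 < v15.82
True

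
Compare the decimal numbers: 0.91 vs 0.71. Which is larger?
0.91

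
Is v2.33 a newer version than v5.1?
No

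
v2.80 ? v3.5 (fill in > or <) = <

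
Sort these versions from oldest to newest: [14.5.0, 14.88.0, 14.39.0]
[14.5.0, 14.39.0, 14.88.0]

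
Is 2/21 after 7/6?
No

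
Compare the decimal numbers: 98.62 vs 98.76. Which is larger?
98.76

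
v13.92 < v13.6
False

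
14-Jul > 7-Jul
True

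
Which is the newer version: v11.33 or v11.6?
v11.33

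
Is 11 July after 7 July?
Yes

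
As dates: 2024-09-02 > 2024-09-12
False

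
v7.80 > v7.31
True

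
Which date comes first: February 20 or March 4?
February 20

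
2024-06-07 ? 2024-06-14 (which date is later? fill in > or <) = <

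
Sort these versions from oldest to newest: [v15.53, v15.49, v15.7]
[v15.7, v15.49, v15.53]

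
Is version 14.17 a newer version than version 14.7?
Yes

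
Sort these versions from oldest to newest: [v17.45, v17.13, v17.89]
[v17.13, v17.45, v17.89]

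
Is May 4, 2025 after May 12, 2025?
No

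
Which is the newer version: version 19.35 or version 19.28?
version 19.35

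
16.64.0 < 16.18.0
False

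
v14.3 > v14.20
False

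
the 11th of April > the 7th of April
True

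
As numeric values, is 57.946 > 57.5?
True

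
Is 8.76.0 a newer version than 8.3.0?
Yes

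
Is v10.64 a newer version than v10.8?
Yes. Version numbers are compared segment by segment as integers, not as decimals: minor version 64 > 8, so v10.64 > v10.8 (even though the decimal 10.64 < 10.8).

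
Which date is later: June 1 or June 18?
June 18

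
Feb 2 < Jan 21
False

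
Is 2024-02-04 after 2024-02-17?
No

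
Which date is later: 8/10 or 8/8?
8/10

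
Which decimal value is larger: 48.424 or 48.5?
48.5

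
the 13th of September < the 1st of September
False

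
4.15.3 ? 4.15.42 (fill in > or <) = <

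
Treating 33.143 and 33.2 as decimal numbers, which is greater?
33.2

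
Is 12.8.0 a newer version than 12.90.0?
No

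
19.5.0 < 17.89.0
False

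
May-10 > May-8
True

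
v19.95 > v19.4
True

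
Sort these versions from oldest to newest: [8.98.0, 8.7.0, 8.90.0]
[8.7.0, 8.90.0, 8.98.0]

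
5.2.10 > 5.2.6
True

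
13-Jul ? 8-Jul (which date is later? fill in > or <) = >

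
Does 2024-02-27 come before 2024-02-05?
No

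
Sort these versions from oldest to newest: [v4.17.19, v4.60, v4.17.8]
[v4.17.8, v4.17.19, v4.60]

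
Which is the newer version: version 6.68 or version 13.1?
version 13.1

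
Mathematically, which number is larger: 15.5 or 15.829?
15.829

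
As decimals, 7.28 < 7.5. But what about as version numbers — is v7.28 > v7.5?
True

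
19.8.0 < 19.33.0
True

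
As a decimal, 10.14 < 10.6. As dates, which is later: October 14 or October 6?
October 14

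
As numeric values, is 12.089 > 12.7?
False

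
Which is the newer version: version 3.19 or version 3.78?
version 3.78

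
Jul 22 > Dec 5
False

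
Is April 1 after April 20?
No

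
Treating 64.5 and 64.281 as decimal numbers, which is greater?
64.5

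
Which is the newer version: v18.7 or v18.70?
v18.70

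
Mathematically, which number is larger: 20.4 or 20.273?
20.4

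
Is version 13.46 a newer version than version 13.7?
Yes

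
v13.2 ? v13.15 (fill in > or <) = <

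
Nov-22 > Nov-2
True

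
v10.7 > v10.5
True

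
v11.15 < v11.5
False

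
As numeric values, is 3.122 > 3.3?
False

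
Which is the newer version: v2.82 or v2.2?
v2.82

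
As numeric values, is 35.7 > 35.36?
True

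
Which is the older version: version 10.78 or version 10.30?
version 10.30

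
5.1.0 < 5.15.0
True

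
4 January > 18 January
False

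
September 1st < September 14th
True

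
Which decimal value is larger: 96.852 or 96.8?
96.852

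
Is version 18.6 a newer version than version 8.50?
Yes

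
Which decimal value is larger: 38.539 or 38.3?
38.539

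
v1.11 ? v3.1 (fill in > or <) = <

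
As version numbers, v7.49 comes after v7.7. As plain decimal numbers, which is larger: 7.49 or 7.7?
7.7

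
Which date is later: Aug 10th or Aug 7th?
Aug 10th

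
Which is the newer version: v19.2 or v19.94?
v19.94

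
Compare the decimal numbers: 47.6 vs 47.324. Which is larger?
47.6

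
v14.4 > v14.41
False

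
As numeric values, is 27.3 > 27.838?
False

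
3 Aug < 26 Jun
False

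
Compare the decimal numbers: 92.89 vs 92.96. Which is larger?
92.96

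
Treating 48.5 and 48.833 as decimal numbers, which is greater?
48.833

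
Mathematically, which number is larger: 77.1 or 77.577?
77.577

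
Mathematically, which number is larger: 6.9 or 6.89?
6.9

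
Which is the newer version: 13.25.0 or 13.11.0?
13.25.0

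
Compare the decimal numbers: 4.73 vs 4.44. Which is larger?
4.73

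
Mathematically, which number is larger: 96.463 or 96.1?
96.463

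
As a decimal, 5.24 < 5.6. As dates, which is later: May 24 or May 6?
May 24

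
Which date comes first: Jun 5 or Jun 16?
Jun 5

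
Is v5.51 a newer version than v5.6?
Yes. Version numbers are compared segment by segment as integers, not as decimals: minor version 51 > 6, so v5.51 > v5.6 (even though the decimal 5.51 < 5.6).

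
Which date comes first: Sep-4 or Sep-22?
Sep-4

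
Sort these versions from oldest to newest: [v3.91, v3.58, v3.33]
[v3.33, v3.58, v3.91]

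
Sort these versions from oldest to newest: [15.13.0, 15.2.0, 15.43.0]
[15.2.0, 15.13.0, 15.43.0]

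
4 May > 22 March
True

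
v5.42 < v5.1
False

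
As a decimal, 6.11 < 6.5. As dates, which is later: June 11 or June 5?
June 11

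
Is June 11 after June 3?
Yes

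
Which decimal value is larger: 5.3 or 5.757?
5.757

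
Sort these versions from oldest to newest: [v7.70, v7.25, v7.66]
[v7.25, v7.66, v7.70]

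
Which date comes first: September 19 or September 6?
September 6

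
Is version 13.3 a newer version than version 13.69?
No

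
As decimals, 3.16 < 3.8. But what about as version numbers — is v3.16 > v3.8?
True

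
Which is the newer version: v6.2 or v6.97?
v6.97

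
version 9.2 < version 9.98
True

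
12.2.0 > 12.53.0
False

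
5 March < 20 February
False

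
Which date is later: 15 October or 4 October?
15 October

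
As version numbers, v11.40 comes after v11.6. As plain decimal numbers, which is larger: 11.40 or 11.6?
11.6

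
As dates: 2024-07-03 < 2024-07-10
True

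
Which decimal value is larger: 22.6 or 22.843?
22.843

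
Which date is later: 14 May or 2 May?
14 May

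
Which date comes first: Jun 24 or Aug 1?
Jun 24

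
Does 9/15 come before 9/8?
No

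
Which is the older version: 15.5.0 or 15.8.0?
15.5.0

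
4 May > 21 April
True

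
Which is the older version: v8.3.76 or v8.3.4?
v8.3.4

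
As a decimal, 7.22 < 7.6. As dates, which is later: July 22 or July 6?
July 22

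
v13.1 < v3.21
False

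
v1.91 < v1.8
False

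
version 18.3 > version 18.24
False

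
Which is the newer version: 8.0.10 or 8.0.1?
8.0.10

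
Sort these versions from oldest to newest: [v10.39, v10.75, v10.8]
[v10.8, v10.39, v10.75]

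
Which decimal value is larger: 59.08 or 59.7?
59.7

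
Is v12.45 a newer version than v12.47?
No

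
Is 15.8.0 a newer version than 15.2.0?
Yes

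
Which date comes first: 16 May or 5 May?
5 May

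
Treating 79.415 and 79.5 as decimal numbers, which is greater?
79.5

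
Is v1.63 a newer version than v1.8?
Yes. Version numbers are compared segment by segment as integers, not as decimals: minor version 63 > 8, so v1.63 > v1.8 (even though the decimal 1.63 < 1.8).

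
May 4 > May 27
False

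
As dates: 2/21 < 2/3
False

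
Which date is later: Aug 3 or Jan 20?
Aug 3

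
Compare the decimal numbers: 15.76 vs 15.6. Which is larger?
15.76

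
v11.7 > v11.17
False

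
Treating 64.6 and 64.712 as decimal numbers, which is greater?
64.712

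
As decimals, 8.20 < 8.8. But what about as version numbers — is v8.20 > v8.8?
True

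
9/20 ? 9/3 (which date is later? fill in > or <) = >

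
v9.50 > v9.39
True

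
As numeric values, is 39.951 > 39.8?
True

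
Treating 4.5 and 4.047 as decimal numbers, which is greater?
4.5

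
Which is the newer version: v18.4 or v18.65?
v18.65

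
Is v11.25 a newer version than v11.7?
Yes. Version numbers are compared segment by segment as integers, not as decimals: minor version 25 > 7, so v11.25 > v11.7 (even though the decimal 11.25 < 11.7).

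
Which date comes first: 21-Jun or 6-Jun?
6-Jun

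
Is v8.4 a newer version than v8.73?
No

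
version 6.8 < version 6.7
False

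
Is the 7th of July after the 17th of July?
No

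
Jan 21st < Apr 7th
True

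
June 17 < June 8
False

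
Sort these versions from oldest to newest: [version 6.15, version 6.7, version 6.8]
[version 6.7, version 6.8, version 6.15]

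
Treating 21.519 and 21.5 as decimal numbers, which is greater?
21.519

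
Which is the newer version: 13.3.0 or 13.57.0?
13.57.0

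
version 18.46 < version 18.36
False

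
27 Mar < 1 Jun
True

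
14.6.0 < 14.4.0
False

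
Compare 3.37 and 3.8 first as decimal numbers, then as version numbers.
As decimals: 3.37 < 3.8. As versions: v3.37 > v3.8 (minor version 37 > 8).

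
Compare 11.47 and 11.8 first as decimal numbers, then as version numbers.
As decimals: 11.47 < 11.8. As versions: v11.47 > v11.8 (minor version 47 > 8).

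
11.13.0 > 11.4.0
True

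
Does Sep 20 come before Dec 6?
Yes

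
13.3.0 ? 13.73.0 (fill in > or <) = <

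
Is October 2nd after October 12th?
No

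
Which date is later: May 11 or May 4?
May 11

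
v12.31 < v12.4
False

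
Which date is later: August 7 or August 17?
August 17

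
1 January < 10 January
True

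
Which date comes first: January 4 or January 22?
January 4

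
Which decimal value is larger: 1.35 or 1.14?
1.35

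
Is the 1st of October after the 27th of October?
No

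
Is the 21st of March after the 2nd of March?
Yes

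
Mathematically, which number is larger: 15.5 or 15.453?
15.5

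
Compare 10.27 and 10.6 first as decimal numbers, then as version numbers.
As decimals: 10.27 < 10.6. As versions: v10.27 > v10.6 (minor version 27 > 6).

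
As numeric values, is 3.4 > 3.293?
True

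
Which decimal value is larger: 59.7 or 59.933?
59.933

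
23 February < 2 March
True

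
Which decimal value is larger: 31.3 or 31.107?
31.3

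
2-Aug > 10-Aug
False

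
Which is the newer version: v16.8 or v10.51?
v16.8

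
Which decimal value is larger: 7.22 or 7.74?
7.74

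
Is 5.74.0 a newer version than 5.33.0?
Yes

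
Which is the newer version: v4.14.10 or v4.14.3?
v4.14.10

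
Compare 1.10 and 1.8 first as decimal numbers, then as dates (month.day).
As decimals: 1.10 < 1.8. As dates: 1/10 is later than 1/8 (day 10 > day 8).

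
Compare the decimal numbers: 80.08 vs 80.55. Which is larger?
80.55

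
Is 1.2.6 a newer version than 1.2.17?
No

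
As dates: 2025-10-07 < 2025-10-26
True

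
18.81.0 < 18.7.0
False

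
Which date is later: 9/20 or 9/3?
9/20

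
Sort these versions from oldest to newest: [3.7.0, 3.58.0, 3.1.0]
[3.1.0, 3.7.0, 3.58.0]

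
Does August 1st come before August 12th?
Yes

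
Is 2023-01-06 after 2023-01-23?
No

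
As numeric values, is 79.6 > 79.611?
False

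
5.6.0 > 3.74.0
True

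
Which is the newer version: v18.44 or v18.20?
v18.44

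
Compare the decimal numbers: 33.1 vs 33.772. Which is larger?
33.772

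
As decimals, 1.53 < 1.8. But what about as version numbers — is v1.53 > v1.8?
True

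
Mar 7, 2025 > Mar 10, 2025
False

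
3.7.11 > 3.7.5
True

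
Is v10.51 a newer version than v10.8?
Yes. Version numbers are compared segment by segment as integers, not as decimals: minor version 51 > 8, so v10.51 > v10.8 (even though the decimal 10.51 < 10.8).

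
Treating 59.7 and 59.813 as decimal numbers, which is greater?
59.813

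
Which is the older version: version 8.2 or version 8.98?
version 8.2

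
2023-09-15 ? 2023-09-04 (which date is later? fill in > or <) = >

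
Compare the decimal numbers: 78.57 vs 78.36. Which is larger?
78.57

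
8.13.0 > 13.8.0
False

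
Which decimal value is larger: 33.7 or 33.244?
33.7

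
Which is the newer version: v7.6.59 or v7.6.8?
v7.6.59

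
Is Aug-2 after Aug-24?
No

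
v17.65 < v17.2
False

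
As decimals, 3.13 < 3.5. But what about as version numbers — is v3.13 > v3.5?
True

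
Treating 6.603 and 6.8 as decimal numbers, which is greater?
6.8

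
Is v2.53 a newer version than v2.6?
Yes. Version numbers are compared segment by segment as integers, not as decimals: minor version 53 > 6, so v2.53 > v2.6 (even though the decimal 2.53 < 2.6).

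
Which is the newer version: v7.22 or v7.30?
v7.30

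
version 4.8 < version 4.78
True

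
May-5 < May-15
True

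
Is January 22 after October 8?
No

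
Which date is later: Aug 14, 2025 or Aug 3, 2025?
Aug 14, 2025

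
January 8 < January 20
True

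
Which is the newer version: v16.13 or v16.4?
v16.13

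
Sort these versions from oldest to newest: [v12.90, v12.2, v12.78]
[v12.2, v12.78, v12.90]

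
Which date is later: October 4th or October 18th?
October 18th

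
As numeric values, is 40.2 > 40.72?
False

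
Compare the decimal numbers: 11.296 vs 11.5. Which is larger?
11.5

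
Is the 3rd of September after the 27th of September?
No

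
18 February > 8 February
True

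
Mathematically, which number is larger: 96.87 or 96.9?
96.9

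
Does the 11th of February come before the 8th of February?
No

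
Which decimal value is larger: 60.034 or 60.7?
60.7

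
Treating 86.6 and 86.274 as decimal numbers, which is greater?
86.6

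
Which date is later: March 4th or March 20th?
March 20th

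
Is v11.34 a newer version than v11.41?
No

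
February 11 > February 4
True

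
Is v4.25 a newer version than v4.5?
Yes. Version numbers are compared segment by segment as integers, not as decimals: minor version 25 > 5, so v4.25 > v4.5 (even though the decimal 4.25 < 4.5).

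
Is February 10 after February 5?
Yes. Day 10 comes after day 5 in February — this is a date comparison, not a decimal one (the decimal 2.10 would be smaller than 2.5).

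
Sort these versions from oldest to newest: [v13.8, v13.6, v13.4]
[v13.4, v13.6, v13.8]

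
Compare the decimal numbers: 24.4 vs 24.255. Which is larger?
24.4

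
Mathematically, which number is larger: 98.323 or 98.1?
98.323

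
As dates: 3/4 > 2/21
True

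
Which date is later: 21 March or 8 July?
8 July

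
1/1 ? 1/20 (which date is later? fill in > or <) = <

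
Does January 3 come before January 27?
Yes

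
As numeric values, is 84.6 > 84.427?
True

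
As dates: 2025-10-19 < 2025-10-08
False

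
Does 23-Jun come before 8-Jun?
No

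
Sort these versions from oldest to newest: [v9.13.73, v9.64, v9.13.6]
[v9.13.6, v9.13.73, v9.64]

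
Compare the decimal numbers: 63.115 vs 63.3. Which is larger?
63.3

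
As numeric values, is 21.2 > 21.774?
False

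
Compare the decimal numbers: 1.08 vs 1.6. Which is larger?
1.6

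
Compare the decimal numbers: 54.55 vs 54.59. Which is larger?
54.59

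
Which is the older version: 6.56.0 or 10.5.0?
6.56.0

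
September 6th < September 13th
True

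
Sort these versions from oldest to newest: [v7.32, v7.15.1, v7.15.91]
[v7.15.1, v7.15.91, v7.32]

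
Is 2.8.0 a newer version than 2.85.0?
No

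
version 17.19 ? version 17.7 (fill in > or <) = >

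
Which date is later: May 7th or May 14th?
May 14th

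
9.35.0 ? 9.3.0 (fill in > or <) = >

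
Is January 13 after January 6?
Yes. Day 13 comes after day 6 in January — this is a date comparison, not a decimal one (the decimal 1.13 would be smaller than 1.6).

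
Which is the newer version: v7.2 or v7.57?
v7.57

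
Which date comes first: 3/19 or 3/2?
3/2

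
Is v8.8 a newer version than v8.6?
Yes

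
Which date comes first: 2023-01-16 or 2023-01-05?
2023-01-05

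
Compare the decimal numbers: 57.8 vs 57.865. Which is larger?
57.865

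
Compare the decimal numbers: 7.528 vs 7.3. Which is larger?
7.528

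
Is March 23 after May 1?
No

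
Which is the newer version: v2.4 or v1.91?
v2.4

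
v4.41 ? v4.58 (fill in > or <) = <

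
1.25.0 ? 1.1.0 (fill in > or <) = >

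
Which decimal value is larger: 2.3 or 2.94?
2.94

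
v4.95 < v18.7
True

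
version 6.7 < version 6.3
False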